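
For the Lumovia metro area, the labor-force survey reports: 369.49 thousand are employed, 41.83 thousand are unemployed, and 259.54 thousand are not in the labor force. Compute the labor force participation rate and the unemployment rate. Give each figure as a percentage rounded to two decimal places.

Labor force = employed + unemployed = 369.49 + 41.83 = 411.32 thousand.
Working-age population = 411.32 + 259.54 = 670.86 thousand.
Unemployment rate = 41.83 / 411.32 = 10.17%.
Labor force participation rate = 411.32 / 670.86 = 61.31%.

Labor force participation rate ≈ 61.31%; unemployment rate ≈ 10.17%.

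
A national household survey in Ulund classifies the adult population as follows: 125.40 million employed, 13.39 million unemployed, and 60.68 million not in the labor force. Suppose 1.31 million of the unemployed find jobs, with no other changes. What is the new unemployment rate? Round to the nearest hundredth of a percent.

New unemployment rate ≈ 8.70%.

Initially, labor force = 125.40 + 13.39 = 138.79 million, so u = 13.39/138.79 = 9.65%.
After the change, unemployed falls and employed rises by 1.31; labor force unchanged → E = 126.71, U = 12.08, labor force = 138.79 million.
New unemployment rate = 12.08 / 138.79 = 8.70%.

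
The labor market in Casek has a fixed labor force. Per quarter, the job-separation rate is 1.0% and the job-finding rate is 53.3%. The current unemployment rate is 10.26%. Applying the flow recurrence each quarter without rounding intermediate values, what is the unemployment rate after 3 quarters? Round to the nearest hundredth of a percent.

Unemployment rate after three quarters ≈ 2.65%.

With a fixed labor force, u_{t+1} = u_t + s·(1−u_t) − f·u_t = u_t·(1−s−f) + s.
Here 1−s−f = 0.457 and s = 0.010.
u_1 = 0.102600 × 0.457 + 0.010 = 0.056888.
u_2 = 0.056888 × 0.457 + 0.010 = 0.035998.
u_3 = 0.035998 × 0.457 + 0.010 = 0.026451.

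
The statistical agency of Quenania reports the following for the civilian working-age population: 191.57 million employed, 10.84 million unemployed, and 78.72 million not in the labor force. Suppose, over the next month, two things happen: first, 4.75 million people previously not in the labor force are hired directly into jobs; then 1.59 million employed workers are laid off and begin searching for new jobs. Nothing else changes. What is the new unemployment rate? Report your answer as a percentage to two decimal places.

Initially, labor force = 191.57 + 10.84 = 202.41 million, so u = 10.84/202.41 = 5.36%.
After the first change, employed and labor force both rise by 4.75; unemployed unchanged → E = 196.32, U = 10.84, labor force = 207.16 million.
After the second change, employed falls and unemployed rises by 1.59; labor force unchanged → E = 194.73, U = 12.43, labor force = 207.16 million.
New unemployment rate = 12.43 / 207.16 = 6.00%.

New unemployment rate ≈ 6.00%.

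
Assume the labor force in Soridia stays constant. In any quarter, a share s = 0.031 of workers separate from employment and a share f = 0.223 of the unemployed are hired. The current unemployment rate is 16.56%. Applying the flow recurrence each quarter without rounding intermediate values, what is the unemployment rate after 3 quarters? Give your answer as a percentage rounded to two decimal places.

With a fixed labor force, u_{t+1} = u_t + s·(1−u_t) − f·u_t = u_t·(1−s−f) + s.
Here 1−s−f = 0.746 and s = 0.031.
u_1 = 0.165600 × 0.746 + 0.031 = 0.154538.
u_2 = 0.154538 × 0.746 + 0.031 = 0.146285.
u_3 = 0.146285 × 0.746 + 0.031 = 0.140129.

Unemployment rate after three quarters ≈ 14.01%.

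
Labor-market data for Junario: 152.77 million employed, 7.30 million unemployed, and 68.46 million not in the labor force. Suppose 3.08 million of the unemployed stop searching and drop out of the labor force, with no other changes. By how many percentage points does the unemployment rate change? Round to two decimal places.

The unemployment rate changes by −1.87 percentage points.

Initially, labor force = 152.77 + 7.30 = 160.07 million, so u = 7.30/160.07 = 4.56%.
After the change, unemployed and labor force both fall by 3.08 → E = 152.77, U = 4.22, labor force = 156.99 million.
New unemployment rate = 4.22 / 156.99 = 2.69%.
Change = 2.69% − 4.56% = −1.87 percentage points.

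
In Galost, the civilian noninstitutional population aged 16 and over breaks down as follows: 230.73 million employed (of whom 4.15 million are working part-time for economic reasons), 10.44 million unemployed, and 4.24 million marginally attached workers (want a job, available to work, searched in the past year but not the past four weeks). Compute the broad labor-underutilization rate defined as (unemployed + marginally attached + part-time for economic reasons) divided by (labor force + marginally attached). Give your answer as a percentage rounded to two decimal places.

Labor force = 230.73 + 10.44 = 241.17 million.
Numerator = 10.44 + 4.24 + 4.15 = 18.83 million.
Denominator = 241.17 + 4.24 = 245.41 million.
Broad rate = 18.83 / 245.41 = 7.67%.

Broad underutilization rate ≈ 7.67%.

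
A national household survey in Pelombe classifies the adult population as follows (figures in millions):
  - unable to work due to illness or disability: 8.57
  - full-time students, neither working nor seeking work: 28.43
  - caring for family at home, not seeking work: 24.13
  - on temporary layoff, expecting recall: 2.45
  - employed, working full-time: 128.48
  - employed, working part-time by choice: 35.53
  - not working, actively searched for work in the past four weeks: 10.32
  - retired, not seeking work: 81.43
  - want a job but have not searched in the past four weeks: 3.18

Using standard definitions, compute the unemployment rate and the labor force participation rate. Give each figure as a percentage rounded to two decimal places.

Unemployment rate ≈ 7.22%; labor force participation rate ≈ 54.81%.

Employed = 128.48 + 35.53 = 164.01 million.
Unemployed = 2.45 + 10.32 = 12.77 million (jobless and actively searching, or on temporary layoff).
Labor force = 164.01 + 12.77 = 176.78 million.
Not in labor force = 8.57 + 28.43 + 24.13 + 81.43 + 3.18 = 145.74 million (those not working and not actively searching are outside the labor force — including those who want a job but have given up searching).
Civilian working-age population = 176.78 + 145.74 = 322.52 million.
Unemployment rate = 12.77 / 176.78 = 7.22%.
Labor force participation rate = 176.78 / 322.52 = 54.81%.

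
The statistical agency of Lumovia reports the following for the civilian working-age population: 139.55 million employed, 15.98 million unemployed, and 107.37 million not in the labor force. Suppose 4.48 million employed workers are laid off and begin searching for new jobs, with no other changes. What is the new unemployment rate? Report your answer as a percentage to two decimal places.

New unemployment rate ≈ 13.16%.

Initially, labor force = 139.55 + 15.98 = 155.53 million, so u = 15.98/155.53 = 10.27%.
After the change, employed falls and unemployed rises by 4.48; labor force unchanged → E = 135.07, U = 20.46, labor force = 155.53 million.
New unemployment rate = 20.46 / 155.53 = 13.16%.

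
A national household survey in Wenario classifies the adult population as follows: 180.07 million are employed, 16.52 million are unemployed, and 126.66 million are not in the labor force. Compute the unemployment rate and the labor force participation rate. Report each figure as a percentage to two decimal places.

Unemployment rate ≈ 8.40%; labor force participation rate ≈ 60.82%.

Labor force = employed + unemployed = 180.07 + 16.52 = 196.59 million.
Working-age population = 196.59 + 126.66 = 323.25 million.
Unemployment rate = 16.52 / 196.59 = 8.40%.
Labor force participation rate = 196.59 / 323.25 = 60.82%.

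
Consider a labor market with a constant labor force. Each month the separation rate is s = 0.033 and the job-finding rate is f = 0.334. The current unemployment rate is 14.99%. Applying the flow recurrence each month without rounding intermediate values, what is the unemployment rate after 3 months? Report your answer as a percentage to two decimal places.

With a fixed labor force, u_{t+1} = u_t + s·(1−u_t) − f·u_t = u_t·(1−s−f) + s.
Here 1−s−f = 0.633 and s = 0.033.
u_1 = 0.149900 × 0.633 + 0.033 = 0.127887.
u_2 = 0.127887 × 0.633 + 0.033 = 0.113952.
u_3 = 0.113952 × 0.633 + 0.033 = 0.105132.

Unemployment rate after three months ≈ 10.51%.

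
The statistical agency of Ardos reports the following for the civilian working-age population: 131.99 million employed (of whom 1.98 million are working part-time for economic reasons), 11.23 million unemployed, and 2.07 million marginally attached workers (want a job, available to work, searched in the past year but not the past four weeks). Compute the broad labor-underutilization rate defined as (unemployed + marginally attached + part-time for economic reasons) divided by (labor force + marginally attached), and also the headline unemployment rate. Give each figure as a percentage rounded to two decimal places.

Labor force = 131.99 + 11.23 = 143.22 million.
Numerator = 11.23 + 2.07 + 1.98 = 15.28 million.
Denominator = 143.22 + 2.07 = 145.29 million.
Broad rate = 15.28 / 145.29 = 10.52%.
Headline unemployment rate = 11.23 / 143.22 = 7.84%.

Broad underutilization rate ≈ 10.52%; headline unemployment rate ≈ 7.84%.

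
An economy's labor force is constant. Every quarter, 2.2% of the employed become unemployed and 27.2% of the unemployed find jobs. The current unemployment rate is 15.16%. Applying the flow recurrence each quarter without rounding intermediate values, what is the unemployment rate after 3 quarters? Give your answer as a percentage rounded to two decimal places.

Unemployment rate after three quarters ≈ 10.18%.

With a fixed labor force, u_{t+1} = u_t + s·(1−u_t) − f·u_t = u_t·(1−s−f) + s.
Here 1−s−f = 0.706 and s = 0.022.
u_1 = 0.151600 × 0.706 + 0.022 = 0.129030.
u_2 = 0.129030 × 0.706 + 0.022 = 0.113095.
u_3 = 0.113095 × 0.706 + 0.022 = 0.101845.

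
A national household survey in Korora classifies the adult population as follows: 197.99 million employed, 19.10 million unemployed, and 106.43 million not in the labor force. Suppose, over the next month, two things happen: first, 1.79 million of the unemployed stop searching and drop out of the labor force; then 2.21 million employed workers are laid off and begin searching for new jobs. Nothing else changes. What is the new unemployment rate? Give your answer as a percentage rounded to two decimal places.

New unemployment rate ≈ 9.07%.

Initially, labor force = 197.99 + 19.10 = 217.09 million, so u = 19.10/217.09 = 8.80%.
After the first change, unemployed and labor force both fall by 1.79 → E = 197.99, U = 17.31, labor force = 215.30 million.
After the second change, employed falls and unemployed rises by 2.21; labor force unchanged → E = 195.78, U = 19.52, labor force = 215.30 million.
New unemployment rate = 19.52 / 215.30 = 9.07%.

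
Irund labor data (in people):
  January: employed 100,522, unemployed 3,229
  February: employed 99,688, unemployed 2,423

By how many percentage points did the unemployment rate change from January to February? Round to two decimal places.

January: labor force = 100,522 + 3,229 = 103,751; u = 3,229/103,751 = 3.11%.
February: labor force = 99,688 + 2,423 = 102,111; u = 2,423/102,111 = 2.37%.
Change = 2.37% − 3.11% = −0.74 pp.

The unemployment rate changed by −0.74 percentage points.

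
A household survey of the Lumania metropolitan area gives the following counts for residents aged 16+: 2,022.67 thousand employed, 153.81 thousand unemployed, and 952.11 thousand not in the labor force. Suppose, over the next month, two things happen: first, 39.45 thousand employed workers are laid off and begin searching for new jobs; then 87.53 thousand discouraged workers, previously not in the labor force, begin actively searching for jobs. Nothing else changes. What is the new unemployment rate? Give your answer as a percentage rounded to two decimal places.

New unemployment rate ≈ 12.40%.

Initially, labor force = 2,022.67 + 153.81 = 2,176.48 thousand, so u = 153.81/2,176.48 = 7.07%.
After the first change, employed falls and unemployed rises by 39.45; labor force unchanged → E = 1,983.22, U = 193.26, labor force = 2,176.48 thousand.
After the second change, unemployed and labor force both rise by 87.53 → E = 1,983.22, U = 280.79, labor force = 2,264.01 thousand.
New unemployment rate = 280.79 / 2,264.01 = 12.40%.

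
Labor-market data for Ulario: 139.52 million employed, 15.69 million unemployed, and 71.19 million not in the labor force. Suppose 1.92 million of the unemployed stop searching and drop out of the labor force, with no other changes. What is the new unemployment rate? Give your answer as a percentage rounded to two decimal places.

New unemployment rate ≈ 8.98%.

Initially, labor force = 139.52 + 15.69 = 155.21 million, so u = 15.69/155.21 = 10.11%.
After the change, unemployed and labor force both fall by 1.92 → E = 139.52, U = 13.77, labor force = 153.29 million.
New unemployment rate = 13.77 / 153.29 = 8.98%.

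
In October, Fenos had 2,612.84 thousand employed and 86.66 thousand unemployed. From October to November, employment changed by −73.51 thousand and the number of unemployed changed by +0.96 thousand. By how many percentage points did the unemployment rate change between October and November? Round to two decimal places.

October: labor force = 2,612.84 + 86.66 = 2,699.50; u = 86.66/2,699.50 = 3.21%.
November: labor force = 2,539.33 + 87.62 = 2,626.95; u = 87.62/2,626.95 = 3.34%.
Change = 3.34% − 3.21% = +0.13 pp.

The unemployment rate changed by +0.13 percentage points.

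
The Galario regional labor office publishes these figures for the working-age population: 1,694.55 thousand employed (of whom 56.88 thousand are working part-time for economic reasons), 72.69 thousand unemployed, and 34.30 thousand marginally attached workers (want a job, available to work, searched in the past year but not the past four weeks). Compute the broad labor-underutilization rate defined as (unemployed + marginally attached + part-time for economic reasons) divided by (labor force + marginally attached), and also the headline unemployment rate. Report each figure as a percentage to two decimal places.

Labor force = 1,694.55 + 72.69 = 1,767.24 thousand.
Numerator = 72.69 + 34.30 + 56.88 = 163.87 thousand.
Denominator = 1,767.24 + 34.30 = 1,801.54 thousand.
Broad rate = 163.87 / 1,801.54 = 9.10%.
Headline unemployment rate = 72.69 / 1,767.24 = 4.11%.

Broad underutilization rate ≈ 9.10%; headline unemployment rate ≈ 4.11%.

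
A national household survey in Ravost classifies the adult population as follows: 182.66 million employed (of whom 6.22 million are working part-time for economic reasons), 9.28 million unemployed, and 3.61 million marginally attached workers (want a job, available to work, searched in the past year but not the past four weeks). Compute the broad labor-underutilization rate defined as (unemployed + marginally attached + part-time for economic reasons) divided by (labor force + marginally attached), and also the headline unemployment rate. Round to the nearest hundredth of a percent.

Broad underutilization rate ≈ 9.77%; headline unemployment rate ≈ 4.83%.

Labor force = 182.66 + 9.28 = 191.94 million.
Numerator = 9.28 + 3.61 + 6.22 = 19.11 million.
Denominator = 191.94 + 3.61 = 195.55 million.
Broad rate = 19.11 / 195.55 = 9.77%.
Headline unemployment rate = 9.28 / 191.94 = 4.83%.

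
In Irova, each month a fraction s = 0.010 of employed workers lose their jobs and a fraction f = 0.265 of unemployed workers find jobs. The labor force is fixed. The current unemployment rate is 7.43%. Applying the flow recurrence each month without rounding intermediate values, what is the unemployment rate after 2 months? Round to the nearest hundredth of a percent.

With a fixed labor force, u_{t+1} = u_t + s·(1−u_t) − f·u_t = u_t·(1−s−f) + s.
Here 1−s−f = 0.725 and s = 0.010.
u_1 = 0.074300 × 0.725 + 0.010 = 0.063867.
u_2 = 0.063867 × 0.725 + 0.010 = 0.056304.

Unemployment rate after two months ≈ 5.63%.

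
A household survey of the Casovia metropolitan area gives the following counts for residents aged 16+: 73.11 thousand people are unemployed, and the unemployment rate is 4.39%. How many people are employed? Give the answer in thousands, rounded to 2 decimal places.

About 1,592.27 thousand are employed.

Labor force = U / u = 73.11 / 0.0439 ≈ 1,665.38 thousand.
Employed = labor force − unemployed = 1,665.38 − 73.11 = 1,592.27 thousand.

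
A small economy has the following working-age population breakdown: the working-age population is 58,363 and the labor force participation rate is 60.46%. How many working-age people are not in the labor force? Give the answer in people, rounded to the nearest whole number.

About 23,077 are not in the labor force.

Share not in the labor force = 1 − 0.6046 = 0.3954.
Not in labor force = 0.3954 × 58,363 ≈ 23,077.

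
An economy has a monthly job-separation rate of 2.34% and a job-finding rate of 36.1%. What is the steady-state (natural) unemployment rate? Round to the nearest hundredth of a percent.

Steady-state unemployment rate ≈ 6.09%.

At steady state the flows balance: s·E = f·U, so U/(E+U) = s/(s+f).
u* = 2.34 / (2.34 + 36.1) = 2.34 / 38.44 = 6.09%.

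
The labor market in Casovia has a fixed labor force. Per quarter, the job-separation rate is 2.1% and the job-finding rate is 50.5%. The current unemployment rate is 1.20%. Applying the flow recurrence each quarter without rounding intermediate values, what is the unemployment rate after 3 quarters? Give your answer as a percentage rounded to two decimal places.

Unemployment rate after three quarters ≈ 3.70%.

With a fixed labor force, u_{t+1} = u_t + s·(1−u_t) − f·u_t = u_t·(1−s−f) + s.
Here 1−s−f = 0.474 and s = 0.021.
u_1 = 0.012000 × 0.474 + 0.021 = 0.026688.
u_2 = 0.026688 × 0.474 + 0.021 = 0.033650.
u_3 = 0.033650 × 0.474 + 0.021 = 0.036950.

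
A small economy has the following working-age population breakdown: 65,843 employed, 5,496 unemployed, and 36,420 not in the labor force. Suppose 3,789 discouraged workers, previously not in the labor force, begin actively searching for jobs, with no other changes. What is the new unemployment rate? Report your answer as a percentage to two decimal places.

Initially, labor force = 65,843 + 5,496 = 71,339, so u = 5,496/71,339 = 7.70%.
After the change, unemployed and labor force both rise by 3,789 → E = 65,843, U = 9,285, labor force = 75,128.
New unemployment rate = 9,285 / 75,128 = 12.36%.

New unemployment rate ≈ 12.36%.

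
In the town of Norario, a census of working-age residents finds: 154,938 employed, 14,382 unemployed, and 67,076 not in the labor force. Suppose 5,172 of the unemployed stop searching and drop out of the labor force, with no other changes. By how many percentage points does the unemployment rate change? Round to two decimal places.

The unemployment rate changes by −2.88 percentage points.

Initially, labor force = 154,938 + 14,382 = 169,320, so u = 14,382/169,320 = 8.49%.
After the change, unemployed and labor force both fall by 5,172 → E = 154,938, U = 9,210, labor force = 164,148.
New unemployment rate = 9,210 / 164,148 = 5.61%.
Change = 5.61% − 8.49% = −2.88 percentage points.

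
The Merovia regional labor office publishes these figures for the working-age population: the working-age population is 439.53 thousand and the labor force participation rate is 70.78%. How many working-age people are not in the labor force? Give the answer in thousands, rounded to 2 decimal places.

Share not in the labor force = 1 − 0.7078 = 0.2922.
Not in labor force = 0.2922 × 439.53 ≈ 128.43 thousand.

About 128.43 thousand are not in the labor force.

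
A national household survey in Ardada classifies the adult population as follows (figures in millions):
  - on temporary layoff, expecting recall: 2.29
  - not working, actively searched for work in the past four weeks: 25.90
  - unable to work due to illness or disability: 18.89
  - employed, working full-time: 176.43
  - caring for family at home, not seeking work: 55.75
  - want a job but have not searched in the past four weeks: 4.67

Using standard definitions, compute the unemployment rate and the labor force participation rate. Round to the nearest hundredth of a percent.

Employed = 176.43 million.
Unemployed = 2.29 + 25.90 = 28.19 million (jobless and actively searching, or on temporary layoff).
Labor force = 176.43 + 28.19 = 204.62 million.
Not in labor force = 18.89 + 55.75 + 4.67 = 79.31 million (those not working and not actively searching are outside the labor force — including those who want a job but have given up searching).
Civilian working-age population = 204.62 + 79.31 = 283.93 million.
Unemployment rate = 28.19 / 204.62 = 13.78%.
Labor force participation rate = 204.62 / 283.93 = 72.07%.

Unemployment rate ≈ 13.78%; labor force participation rate ≈ 72.07%.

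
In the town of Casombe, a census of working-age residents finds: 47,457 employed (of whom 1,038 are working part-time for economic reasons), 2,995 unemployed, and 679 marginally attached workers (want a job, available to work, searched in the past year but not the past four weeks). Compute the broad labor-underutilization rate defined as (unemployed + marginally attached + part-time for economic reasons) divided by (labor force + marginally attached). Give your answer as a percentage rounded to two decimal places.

Labor force = 47,457 + 2,995 = 50,452.
Numerator = 2,995 + 679 + 1,038 = 4,712.
Denominator = 50,452 + 679 = 51,131.
Broad rate = 4,712 / 51,131 = 9.22%.

Broad underutilization rate ≈ 9.22%.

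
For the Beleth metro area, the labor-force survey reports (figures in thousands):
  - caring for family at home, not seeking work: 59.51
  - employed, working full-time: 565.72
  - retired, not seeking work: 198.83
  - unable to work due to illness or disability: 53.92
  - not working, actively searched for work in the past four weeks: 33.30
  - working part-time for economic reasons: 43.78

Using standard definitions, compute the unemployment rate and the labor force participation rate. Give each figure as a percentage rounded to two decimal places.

Employed = 565.72 + 43.78 = 609.50 thousand (anyone who worked, including part-time for economic reasons, counts as employed).
Unemployed = 33.30 thousand.
Labor force = 609.50 + 33.30 = 642.80 thousand.
Not in labor force = 59.51 + 198.83 + 53.92 = 312.26 thousand (those not working and not actively searching are outside the labor force).
Civilian working-age population = 642.80 + 312.26 = 955.06 thousand.
Unemployment rate = 33.30 / 642.80 = 5.18%.
Labor force participation rate = 642.80 / 955.06 = 67.30%.

Unemployment rate ≈ 5.18%; labor force participation rate ≈ 67.30%.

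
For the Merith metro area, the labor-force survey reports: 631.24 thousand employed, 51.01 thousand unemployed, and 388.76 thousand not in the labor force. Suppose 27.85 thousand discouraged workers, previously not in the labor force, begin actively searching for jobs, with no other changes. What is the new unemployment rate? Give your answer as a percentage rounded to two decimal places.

Initially, labor force = 631.24 + 51.01 = 682.25 thousand, so u = 51.01/682.25 = 7.48%.
After the change, unemployed and labor force both rise by 27.85 → E = 631.24, U = 78.86, labor force = 710.10 thousand.
New unemployment rate = 78.86 / 710.10 = 11.11%.

New unemployment rate ≈ 11.11%.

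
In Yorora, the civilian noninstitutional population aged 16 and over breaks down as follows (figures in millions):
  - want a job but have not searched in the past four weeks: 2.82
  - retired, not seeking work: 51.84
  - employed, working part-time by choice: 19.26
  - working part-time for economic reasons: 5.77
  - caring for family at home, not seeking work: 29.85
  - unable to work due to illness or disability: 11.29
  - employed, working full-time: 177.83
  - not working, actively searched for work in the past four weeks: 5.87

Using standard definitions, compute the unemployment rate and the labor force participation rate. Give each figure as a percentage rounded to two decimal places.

Employed = 19.26 + 5.77 + 177.83 = 202.86 million (anyone who worked, including part-time for economic reasons, counts as employed).
Unemployed = 5.87 million.
Labor force = 202.86 + 5.87 = 208.73 million.
Not in labor force = 2.82 + 51.84 + 29.85 + 11.29 = 95.80 million (those not working and not actively searching are outside the labor force — including those who want a job but have given up searching).
Civilian working-age population = 208.73 + 95.80 = 304.53 million.
Unemployment rate = 5.87 / 208.73 = 2.81%.
Labor force participation rate = 208.73 / 304.53 = 68.54%.

Unemployment rate ≈ 2.81%; labor force participation rate ≈ 68.54%.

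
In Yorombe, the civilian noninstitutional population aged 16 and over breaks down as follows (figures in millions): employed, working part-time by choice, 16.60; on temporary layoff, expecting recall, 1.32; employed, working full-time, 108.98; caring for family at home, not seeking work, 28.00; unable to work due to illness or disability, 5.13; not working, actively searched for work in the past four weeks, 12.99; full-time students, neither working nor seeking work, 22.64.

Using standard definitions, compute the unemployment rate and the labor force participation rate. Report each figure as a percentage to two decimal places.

Employed = 16.60 + 108.98 = 125.58 million.
Unemployed = 1.32 + 12.99 = 14.31 million (jobless and actively searching, or on temporary layoff).
Labor force = 125.58 + 14.31 = 139.89 million.
Not in labor force = 28.00 + 5.13 + 22.64 = 55.77 million (those not working and not actively searching are outside the labor force).
Civilian working-age population = 139.89 + 55.77 = 195.66 million.
Unemployment rate = 14.31 / 139.89 = 10.23%.
Labor force participation rate = 139.89 / 195.66 = 71.50%.

Unemployment rate ≈ 10.23%; labor force participation rate ≈ 71.50%.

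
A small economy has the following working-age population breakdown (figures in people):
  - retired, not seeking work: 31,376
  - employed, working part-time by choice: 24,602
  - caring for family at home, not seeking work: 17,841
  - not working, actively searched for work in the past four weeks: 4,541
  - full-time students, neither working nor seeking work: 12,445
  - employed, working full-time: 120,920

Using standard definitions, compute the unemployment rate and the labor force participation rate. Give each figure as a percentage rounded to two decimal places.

Unemployment rate ≈ 3.03%; labor force participation rate ≈ 70.88%.

Employed = 24,602 + 120,920 = 145,522.
Unemployed = 4,541.
Labor force = 145,522 + 4,541 = 150,063.
Not in labor force = 31,376 + 17,841 + 12,445 = 61,662 (those not working and not actively searching are outside the labor force).
Civilian working-age population = 150,063 + 61,662 = 211,725.
Unemployment rate = 4,541 / 150,063 = 3.03%.
Labor force participation rate = 150,063 / 211,725 = 70.88%.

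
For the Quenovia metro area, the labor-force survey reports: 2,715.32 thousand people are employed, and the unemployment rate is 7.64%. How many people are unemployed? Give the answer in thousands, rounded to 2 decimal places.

About 224.61 thousand are unemployed.

Let U be the number unemployed. The labor force is E + U, and U/(E+U) = 0.0764.
So U = 0.0764 × 2,715.32 / (1 − 0.0764) = 207.4504 / 0.9236 ≈ 224.61 thousand.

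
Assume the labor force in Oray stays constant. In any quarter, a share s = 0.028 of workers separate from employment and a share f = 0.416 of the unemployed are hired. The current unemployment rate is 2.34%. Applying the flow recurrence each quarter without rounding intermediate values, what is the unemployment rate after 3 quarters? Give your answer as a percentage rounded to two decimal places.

Unemployment rate after three quarters ≈ 5.62%.

With a fixed labor force, u_{t+1} = u_t + s·(1−u_t) − f·u_t = u_t·(1−s−f) + s.
Here 1−s−f = 0.556 and s = 0.028.
u_1 = 0.023400 × 0.556 + 0.028 = 0.041010.
u_2 = 0.041010 × 0.556 + 0.028 = 0.050802.
u_3 = 0.050802 × 0.556 + 0.028 = 0.056246.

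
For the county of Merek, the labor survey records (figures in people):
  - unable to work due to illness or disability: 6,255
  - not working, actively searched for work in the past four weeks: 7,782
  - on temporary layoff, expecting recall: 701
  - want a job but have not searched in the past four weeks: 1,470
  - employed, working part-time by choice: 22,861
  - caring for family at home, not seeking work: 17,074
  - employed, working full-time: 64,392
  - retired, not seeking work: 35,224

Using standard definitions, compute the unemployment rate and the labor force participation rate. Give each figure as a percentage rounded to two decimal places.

Employed = 22,861 + 64,392 = 87,253.
Unemployed = 7,782 + 701 = 8,483 (jobless and actively searching, or on temporary layoff).
Labor force = 87,253 + 8,483 = 95,736.
Not in labor force = 6,255 + 1,470 + 17,074 + 35,224 = 60,023 (those not working and not actively searching are outside the labor force — including those who want a job but have given up searching).
Civilian working-age population = 95,736 + 60,023 = 155,759.
Unemployment rate = 8,483 / 95,736 = 8.86%.
Labor force participation rate = 95,736 / 155,759 = 61.46%.

Unemployment rate ≈ 8.86%; labor force participation rate ≈ 61.46%.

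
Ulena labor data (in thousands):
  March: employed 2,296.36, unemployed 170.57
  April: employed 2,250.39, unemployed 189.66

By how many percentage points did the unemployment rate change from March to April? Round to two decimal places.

The unemployment rate changed by +0.86 percentage points.

March: labor force = 2,296.36 + 170.57 = 2,466.93; u = 170.57/2,466.93 = 6.91%.
April: labor force = 2,250.39 + 189.66 = 2,440.05; u = 189.66/2,440.05 = 7.77%.
Change = 7.77% − 6.91% = +0.86 pp.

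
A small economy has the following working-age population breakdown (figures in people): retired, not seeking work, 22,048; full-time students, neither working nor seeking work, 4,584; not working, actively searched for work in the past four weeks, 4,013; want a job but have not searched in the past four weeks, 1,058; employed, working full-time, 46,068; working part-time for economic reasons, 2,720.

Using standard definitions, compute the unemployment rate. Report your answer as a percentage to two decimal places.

Unemployment rate ≈ 7.60%.

Employed = 46,068 + 2,720 = 48,788 (anyone who worked, including part-time for economic reasons, counts as employed).
Unemployed = 4,013.
Labor force = 48,788 + 4,013 = 52,801.
Unemployment rate = 4,013 / 52,801 = 7.60%.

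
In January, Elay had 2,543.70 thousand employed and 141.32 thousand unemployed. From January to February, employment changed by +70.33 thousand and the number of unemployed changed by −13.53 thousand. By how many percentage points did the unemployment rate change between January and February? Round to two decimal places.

The unemployment rate changed by −0.60 percentage points.

January: labor force = 2,543.70 + 141.32 = 2,685.02; u = 141.32/2,685.02 = 5.26%.
February: labor force = 2,614.03 + 127.79 = 2,741.82; u = 127.79/2,741.82 = 4.66%.
Change = 4.66% − 5.26% = −0.60 pp.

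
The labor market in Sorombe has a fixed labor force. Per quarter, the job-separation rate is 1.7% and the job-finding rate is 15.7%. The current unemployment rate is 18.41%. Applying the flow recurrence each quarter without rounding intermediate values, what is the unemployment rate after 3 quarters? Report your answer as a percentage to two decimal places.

Unemployment rate after three quarters ≈ 14.64%.

With a fixed labor force, u_{t+1} = u_t + s·(1−u_t) − f·u_t = u_t·(1−s−f) + s.
Here 1−s−f = 0.826 and s = 0.017.
u_1 = 0.184100 × 0.826 + 0.017 = 0.169067.
u_2 = 0.169067 × 0.826 + 0.017 = 0.156649.
u_3 = 0.156649 × 0.826 + 0.017 = 0.146392.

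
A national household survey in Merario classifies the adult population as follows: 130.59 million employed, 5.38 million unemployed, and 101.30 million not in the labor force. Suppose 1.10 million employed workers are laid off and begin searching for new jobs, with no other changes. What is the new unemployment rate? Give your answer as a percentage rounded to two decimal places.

New unemployment rate ≈ 4.77%.

Initially, labor force = 130.59 + 5.38 = 135.97 million, so u = 5.38/135.97 = 3.96%.
After the change, employed falls and unemployed rises by 1.10; labor force unchanged → E = 129.49, U = 6.48, labor force = 135.97 million.
New unemployment rate = 6.48 / 135.97 = 4.77%.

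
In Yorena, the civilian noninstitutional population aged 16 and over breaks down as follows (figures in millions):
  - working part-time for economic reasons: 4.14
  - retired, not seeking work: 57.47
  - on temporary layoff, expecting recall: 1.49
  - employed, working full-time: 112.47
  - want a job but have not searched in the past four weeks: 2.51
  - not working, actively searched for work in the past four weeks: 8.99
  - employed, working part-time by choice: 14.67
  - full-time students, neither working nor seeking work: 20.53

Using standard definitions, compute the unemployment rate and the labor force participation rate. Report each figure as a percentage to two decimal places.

Employed = 4.14 + 112.47 + 14.67 = 131.28 million (anyone who worked, including part-time for economic reasons, counts as employed).
Unemployed = 1.49 + 8.99 = 10.48 million (jobless and actively searching, or on temporary layoff).
Labor force = 131.28 + 10.48 = 141.76 million.
Not in labor force = 57.47 + 2.51 + 20.53 = 80.51 million (those not working and not actively searching are outside the labor force — including those who want a job but have given up searching).
Civilian working-age population = 141.76 + 80.51 = 222.27 million.
Unemployment rate = 10.48 / 141.76 = 7.39%.
Labor force participation rate = 141.76 / 222.27 = 63.78%.

Unemployment rate ≈ 7.39%; labor force participation rate ≈ 63.78%.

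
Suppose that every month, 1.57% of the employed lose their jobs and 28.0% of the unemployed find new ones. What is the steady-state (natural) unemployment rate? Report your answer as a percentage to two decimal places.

At steady state the flows balance: s·E = f·U, so U/(E+U) = s/(s+f).
u* = 1.57 / (1.57 + 28.0) = 1.57 / 29.57 = 5.31%.

Steady-state unemployment rate ≈ 5.31%.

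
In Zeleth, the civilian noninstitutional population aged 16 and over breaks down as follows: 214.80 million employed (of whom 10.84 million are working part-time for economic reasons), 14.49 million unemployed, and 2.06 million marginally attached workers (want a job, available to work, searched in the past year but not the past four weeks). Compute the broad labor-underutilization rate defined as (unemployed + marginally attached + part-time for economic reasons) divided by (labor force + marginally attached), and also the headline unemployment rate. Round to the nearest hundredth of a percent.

Labor force = 214.80 + 14.49 = 229.29 million.
Numerator = 14.49 + 2.06 + 10.84 = 27.39 million.
Denominator = 229.29 + 2.06 = 231.35 million.
Broad rate = 27.39 / 231.35 = 11.84%.
Headline unemployment rate = 14.49 / 229.29 = 6.32%.

Broad underutilization rate ≈ 11.84%; headline unemployment rate ≈ 6.32%.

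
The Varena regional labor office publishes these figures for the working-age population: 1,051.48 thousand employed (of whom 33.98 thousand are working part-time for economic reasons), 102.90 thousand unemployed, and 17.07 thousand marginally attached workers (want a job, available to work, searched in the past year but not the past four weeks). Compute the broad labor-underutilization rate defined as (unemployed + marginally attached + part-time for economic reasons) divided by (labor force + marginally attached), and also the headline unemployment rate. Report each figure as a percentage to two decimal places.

Broad underutilization rate ≈ 13.14%; headline unemployment rate ≈ 8.91%.

Labor force = 1,051.48 + 102.90 = 1,154.38 thousand.
Numerator = 102.90 + 17.07 + 33.98 = 153.95 thousand.
Denominator = 1,154.38 + 17.07 = 1,171.45 thousand.
Broad rate = 153.95 / 1,171.45 = 13.14%.
Headline unemployment rate = 102.90 / 1,154.38 = 8.91%.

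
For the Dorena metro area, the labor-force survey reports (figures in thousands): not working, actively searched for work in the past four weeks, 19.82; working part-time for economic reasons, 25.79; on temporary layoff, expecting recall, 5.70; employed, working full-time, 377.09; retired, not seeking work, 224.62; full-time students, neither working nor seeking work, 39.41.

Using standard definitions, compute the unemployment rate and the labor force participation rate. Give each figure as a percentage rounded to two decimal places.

Unemployment rate ≈ 5.96%; labor force participation rate ≈ 61.87%.

Employed = 25.79 + 377.09 = 402.88 thousand (anyone who worked, including part-time for economic reasons, counts as employed).
Unemployed = 19.82 + 5.70 = 25.52 thousand (jobless and actively searching, or on temporary layoff).
Labor force = 402.88 + 25.52 = 428.40 thousand.
Not in labor force = 224.62 + 39.41 = 264.03 thousand (those not working and not actively searching are outside the labor force).
Civilian working-age population = 428.40 + 264.03 = 692.43 thousand.
Unemployment rate = 25.52 / 428.40 = 5.96%.
Labor force participation rate = 428.40 / 692.43 = 61.87%.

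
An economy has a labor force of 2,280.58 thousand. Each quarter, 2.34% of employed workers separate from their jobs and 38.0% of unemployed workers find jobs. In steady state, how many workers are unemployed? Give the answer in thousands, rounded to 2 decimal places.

About 132.29 thousand are unemployed in steady state.

Steady-state unemployment rate u* = s/(s+f) = 2.34/(2.34+38.0) = 0.058007.
Unemployed = u* × labor force = 0.058007 × 2,280.58 ≈ 132.29 thousand.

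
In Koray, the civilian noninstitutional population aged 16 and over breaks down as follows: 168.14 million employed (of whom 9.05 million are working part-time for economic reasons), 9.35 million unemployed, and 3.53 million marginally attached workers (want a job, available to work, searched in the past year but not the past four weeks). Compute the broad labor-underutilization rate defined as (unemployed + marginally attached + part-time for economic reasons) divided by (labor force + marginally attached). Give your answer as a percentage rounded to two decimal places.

Broad underutilization rate ≈ 12.11%.

Labor force = 168.14 + 9.35 = 177.49 million.
Numerator = 9.35 + 3.53 + 9.05 = 21.93 million.
Denominator = 177.49 + 3.53 = 181.02 million.
Broad rate = 21.93 / 181.02 = 12.11%.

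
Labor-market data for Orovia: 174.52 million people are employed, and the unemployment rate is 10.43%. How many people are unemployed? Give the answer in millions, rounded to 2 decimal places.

About 20.32 million are unemployed.

Let U be the number unemployed. The labor force is E + U, and U/(E+U) = 0.1043.
So U = 0.1043 × 174.52 / (1 − 0.1043) = 18.2024 / 0.8957 ≈ 20.32 million.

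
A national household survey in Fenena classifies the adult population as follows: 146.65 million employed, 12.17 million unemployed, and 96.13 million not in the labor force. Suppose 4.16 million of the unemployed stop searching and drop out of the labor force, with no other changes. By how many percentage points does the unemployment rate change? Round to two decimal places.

The unemployment rate changes by −2.48 percentage points.

Initially, labor force = 146.65 + 12.17 = 158.82 million, so u = 12.17/158.82 = 7.66%.
After the change, unemployed and labor force both fall by 4.16 → E = 146.65, U = 8.01, labor force = 154.66 million.
New unemployment rate = 8.01 / 154.66 = 5.18%.
Change = 5.18% − 7.66% = −2.48 percentage points.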